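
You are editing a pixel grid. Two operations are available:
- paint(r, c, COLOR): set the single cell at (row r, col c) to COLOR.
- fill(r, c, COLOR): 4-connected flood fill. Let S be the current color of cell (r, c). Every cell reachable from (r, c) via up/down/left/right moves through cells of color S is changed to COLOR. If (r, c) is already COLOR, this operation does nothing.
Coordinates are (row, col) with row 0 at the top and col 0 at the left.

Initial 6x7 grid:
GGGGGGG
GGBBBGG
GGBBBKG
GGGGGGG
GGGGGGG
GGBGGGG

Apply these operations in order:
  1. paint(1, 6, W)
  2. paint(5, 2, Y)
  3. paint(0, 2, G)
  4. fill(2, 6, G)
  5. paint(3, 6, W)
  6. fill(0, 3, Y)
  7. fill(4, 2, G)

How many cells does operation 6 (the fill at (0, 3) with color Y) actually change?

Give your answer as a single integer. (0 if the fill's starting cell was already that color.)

Answer: 31

Derivation:
After op 1 paint(1,6,W):
GGGGGGG
GGBBBGW
GGBBBKG
GGGGGGG
GGGGGGG
GGBGGGG
After op 2 paint(5,2,Y):
GGGGGGG
GGBBBGW
GGBBBKG
GGGGGGG
GGGGGGG
GGYGGGG
After op 3 paint(0,2,G):
GGGGGGG
GGBBBGW
GGBBBKG
GGGGGGG
GGGGGGG
GGYGGGG
After op 4 fill(2,6,G) [0 cells changed]:
GGGGGGG
GGBBBGW
GGBBBKG
GGGGGGG
GGGGGGG
GGYGGGG
After op 5 paint(3,6,W):
GGGGGGG
GGBBBGW
GGBBBKG
GGGGGGW
GGGGGGG
GGYGGGG
After op 6 fill(0,3,Y) [31 cells changed]:
YYYYYYY
YYBBBYW
YYBBBKG
YYYYYYW
YYYYYYY
YYYYYYY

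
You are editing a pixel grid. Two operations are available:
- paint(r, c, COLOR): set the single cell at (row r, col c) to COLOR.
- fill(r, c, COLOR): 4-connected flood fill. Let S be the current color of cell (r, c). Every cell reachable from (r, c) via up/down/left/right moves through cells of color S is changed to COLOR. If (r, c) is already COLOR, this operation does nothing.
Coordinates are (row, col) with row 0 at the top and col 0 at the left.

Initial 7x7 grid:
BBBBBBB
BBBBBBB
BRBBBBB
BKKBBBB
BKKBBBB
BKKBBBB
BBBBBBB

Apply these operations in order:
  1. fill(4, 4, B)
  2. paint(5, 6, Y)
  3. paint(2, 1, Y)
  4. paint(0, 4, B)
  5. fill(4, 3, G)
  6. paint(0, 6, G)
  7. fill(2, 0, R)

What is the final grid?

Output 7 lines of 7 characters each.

Answer: RRRRRRR
RRRRRRR
RYRRRRR
RKKRRRR
RKKRRRR
RKKRRRY
RRRRRRR

Derivation:
After op 1 fill(4,4,B) [0 cells changed]:
BBBBBBB
BBBBBBB
BRBBBBB
BKKBBBB
BKKBBBB
BKKBBBB
BBBBBBB
After op 2 paint(5,6,Y):
BBBBBBB
BBBBBBB
BRBBBBB
BKKBBBB
BKKBBBB
BKKBBBY
BBBBBBB
After op 3 paint(2,1,Y):
BBBBBBB
BBBBBBB
BYBBBBB
BKKBBBB
BKKBBBB
BKKBBBY
BBBBBBB
After op 4 paint(0,4,B):
BBBBBBB
BBBBBBB
BYBBBBB
BKKBBBB
BKKBBBB
BKKBBBY
BBBBBBB
After op 5 fill(4,3,G) [41 cells changed]:
GGGGGGG
GGGGGGG
GYGGGGG
GKKGGGG
GKKGGGG
GKKGGGY
GGGGGGG
After op 6 paint(0,6,G):
GGGGGGG
GGGGGGG
GYGGGGG
GKKGGGG
GKKGGGG
GKKGGGY
GGGGGGG
After op 7 fill(2,0,R) [41 cells changed]:
RRRRRRR
RRRRRRR
RYRRRRR
RKKRRRR
RKKRRRR
RKKRRRY
RRRRRRR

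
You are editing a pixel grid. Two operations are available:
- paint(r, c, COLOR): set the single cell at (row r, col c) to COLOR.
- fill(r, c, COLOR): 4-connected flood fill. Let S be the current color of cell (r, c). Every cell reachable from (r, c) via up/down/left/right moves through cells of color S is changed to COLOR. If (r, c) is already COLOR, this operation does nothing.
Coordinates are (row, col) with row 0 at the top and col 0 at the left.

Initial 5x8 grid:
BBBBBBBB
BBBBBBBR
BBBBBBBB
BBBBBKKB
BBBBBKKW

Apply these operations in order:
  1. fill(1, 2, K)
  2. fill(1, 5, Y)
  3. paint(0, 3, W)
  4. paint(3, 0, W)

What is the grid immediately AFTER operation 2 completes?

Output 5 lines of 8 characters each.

After op 1 fill(1,2,K) [34 cells changed]:
KKKKKKKK
KKKKKKKR
KKKKKKKK
KKKKKKKK
KKKKKKKW
After op 2 fill(1,5,Y) [38 cells changed]:
YYYYYYYY
YYYYYYYR
YYYYYYYY
YYYYYYYY
YYYYYYYW

Answer: YYYYYYYY
YYYYYYYR
YYYYYYYY
YYYYYYYY
YYYYYYYW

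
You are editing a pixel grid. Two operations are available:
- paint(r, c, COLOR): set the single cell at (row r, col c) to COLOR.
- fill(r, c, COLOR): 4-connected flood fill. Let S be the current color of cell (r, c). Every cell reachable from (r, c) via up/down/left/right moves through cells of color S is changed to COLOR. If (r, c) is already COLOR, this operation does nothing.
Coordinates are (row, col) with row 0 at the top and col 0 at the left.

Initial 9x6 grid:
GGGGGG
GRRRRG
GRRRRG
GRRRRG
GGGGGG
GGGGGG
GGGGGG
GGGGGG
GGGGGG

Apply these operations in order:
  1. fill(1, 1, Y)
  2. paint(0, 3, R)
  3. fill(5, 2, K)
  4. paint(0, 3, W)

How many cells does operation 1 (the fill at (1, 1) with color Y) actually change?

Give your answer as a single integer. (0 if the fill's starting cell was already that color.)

Answer: 12

Derivation:
After op 1 fill(1,1,Y) [12 cells changed]:
GGGGGG
GYYYYG
GYYYYG
GYYYYG
GGGGGG
GGGGGG
GGGGGG
GGGGGG
GGGGGG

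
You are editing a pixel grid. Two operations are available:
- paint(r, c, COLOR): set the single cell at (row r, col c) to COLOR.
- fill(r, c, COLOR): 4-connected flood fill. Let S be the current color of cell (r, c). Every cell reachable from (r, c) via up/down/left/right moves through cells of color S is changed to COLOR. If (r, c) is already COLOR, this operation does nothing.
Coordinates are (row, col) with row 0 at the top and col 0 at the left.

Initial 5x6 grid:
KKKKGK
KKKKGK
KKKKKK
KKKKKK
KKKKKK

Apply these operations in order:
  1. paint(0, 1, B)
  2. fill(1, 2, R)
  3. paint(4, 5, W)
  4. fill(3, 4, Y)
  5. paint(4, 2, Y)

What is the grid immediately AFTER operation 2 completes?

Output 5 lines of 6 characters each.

Answer: RBRRGR
RRRRGR
RRRRRR
RRRRRR
RRRRRR

Derivation:
After op 1 paint(0,1,B):
KBKKGK
KKKKGK
KKKKKK
KKKKKK
KKKKKK
After op 2 fill(1,2,R) [27 cells changed]:
RBRRGR
RRRRGR
RRRRRR
RRRRRR
RRRRRR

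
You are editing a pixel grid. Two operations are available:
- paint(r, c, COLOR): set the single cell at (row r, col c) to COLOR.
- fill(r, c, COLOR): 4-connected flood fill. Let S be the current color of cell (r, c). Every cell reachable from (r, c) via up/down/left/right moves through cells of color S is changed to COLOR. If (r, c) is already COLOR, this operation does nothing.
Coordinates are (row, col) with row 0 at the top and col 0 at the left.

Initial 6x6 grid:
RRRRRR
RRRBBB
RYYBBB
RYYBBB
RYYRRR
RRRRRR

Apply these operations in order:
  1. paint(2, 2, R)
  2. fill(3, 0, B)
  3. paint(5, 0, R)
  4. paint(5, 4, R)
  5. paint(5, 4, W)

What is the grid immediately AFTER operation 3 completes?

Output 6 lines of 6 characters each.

After op 1 paint(2,2,R):
RRRRRR
RRRBBB
RYRBBB
RYYBBB
RYYRRR
RRRRRR
After op 2 fill(3,0,B) [22 cells changed]:
BBBBBB
BBBBBB
BYBBBB
BYYBBB
BYYBBB
BBBBBB
After op 3 paint(5,0,R):
BBBBBB
BBBBBB
BYBBBB
BYYBBB
BYYBBB
RBBBBB

Answer: BBBBBB
BBBBBB
BYBBBB
BYYBBB
BYYBBB
RBBBBB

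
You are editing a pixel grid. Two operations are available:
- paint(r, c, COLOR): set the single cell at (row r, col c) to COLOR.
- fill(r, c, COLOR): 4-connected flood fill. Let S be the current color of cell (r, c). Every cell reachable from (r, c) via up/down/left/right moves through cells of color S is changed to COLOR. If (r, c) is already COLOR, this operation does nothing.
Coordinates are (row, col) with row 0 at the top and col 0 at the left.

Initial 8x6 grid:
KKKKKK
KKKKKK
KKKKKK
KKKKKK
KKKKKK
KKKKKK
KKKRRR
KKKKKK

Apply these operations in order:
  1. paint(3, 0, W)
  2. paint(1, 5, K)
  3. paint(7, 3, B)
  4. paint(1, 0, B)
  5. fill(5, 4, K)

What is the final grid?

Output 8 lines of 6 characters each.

After op 1 paint(3,0,W):
KKKKKK
KKKKKK
KKKKKK
WKKKKK
KKKKKK
KKKKKK
KKKRRR
KKKKKK
After op 2 paint(1,5,K):
KKKKKK
KKKKKK
KKKKKK
WKKKKK
KKKKKK
KKKKKK
KKKRRR
KKKKKK
After op 3 paint(7,3,B):
KKKKKK
KKKKKK
KKKKKK
WKKKKK
KKKKKK
KKKKKK
KKKRRR
KKKBKK
After op 4 paint(1,0,B):
KKKKKK
BKKKKK
KKKKKK
WKKKKK
KKKKKK
KKKKKK
KKKRRR
KKKBKK
After op 5 fill(5,4,K) [0 cells changed]:
KKKKKK
BKKKKK
KKKKKK
WKKKKK
KKKKKK
KKKKKK
KKKRRR
KKKBKK

Answer: KKKKKK
BKKKKK
KKKKKK
WKKKKK
KKKKKK
KKKKKK
KKKRRR
KKKBKK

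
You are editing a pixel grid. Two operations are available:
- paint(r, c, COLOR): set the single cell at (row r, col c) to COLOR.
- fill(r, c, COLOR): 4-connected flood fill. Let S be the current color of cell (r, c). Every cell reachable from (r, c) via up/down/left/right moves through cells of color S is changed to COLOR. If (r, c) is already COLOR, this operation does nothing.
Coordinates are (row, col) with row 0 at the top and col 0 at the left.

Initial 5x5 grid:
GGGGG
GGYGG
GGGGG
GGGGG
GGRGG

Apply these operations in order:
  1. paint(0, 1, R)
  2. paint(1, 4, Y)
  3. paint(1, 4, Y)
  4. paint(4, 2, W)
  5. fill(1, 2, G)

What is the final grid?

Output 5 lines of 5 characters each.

After op 1 paint(0,1,R):
GRGGG
GGYGG
GGGGG
GGGGG
GGRGG
After op 2 paint(1,4,Y):
GRGGG
GGYGY
GGGGG
GGGGG
GGRGG
After op 3 paint(1,4,Y):
GRGGG
GGYGY
GGGGG
GGGGG
GGRGG
After op 4 paint(4,2,W):
GRGGG
GGYGY
GGGGG
GGGGG
GGWGG
After op 5 fill(1,2,G) [1 cells changed]:
GRGGG
GGGGY
GGGGG
GGGGG
GGWGG

Answer: GRGGG
GGGGY
GGGGG
GGGGG
GGWGG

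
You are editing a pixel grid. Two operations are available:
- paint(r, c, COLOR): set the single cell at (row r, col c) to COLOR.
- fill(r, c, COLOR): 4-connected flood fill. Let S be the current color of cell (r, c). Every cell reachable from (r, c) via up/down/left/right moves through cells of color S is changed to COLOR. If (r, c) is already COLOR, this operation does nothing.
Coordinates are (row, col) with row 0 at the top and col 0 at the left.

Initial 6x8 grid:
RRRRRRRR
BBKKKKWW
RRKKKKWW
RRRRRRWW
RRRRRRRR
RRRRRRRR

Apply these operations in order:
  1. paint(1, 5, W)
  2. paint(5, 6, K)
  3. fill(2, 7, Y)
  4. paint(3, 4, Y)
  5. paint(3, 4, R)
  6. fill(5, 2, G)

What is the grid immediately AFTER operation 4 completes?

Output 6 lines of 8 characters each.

After op 1 paint(1,5,W):
RRRRRRRR
BBKKKWWW
RRKKKKWW
RRRRRRWW
RRRRRRRR
RRRRRRRR
After op 2 paint(5,6,K):
RRRRRRRR
BBKKKWWW
RRKKKKWW
RRRRRRWW
RRRRRRRR
RRRRRRKR
After op 3 fill(2,7,Y) [7 cells changed]:
RRRRRRRR
BBKKKYYY
RRKKKKYY
RRRRRRYY
RRRRRRRR
RRRRRRKR
After op 4 paint(3,4,Y):
RRRRRRRR
BBKKKYYY
RRKKKKYY
RRRRYRYY
RRRRRRRR
RRRRRRKR

Answer: RRRRRRRR
BBKKKYYY
RRKKKKYY
RRRRYRYY
RRRRRRRR
RRRRRRKR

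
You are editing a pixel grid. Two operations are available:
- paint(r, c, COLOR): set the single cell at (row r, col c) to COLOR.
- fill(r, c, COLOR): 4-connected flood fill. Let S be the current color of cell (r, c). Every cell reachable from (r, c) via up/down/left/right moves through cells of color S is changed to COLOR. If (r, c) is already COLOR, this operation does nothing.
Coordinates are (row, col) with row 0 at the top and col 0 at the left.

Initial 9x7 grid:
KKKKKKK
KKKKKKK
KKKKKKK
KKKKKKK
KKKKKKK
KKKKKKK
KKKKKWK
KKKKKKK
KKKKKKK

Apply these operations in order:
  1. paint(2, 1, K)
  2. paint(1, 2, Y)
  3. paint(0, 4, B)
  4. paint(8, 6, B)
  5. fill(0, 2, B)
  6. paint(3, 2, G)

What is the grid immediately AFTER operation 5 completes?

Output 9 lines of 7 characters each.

Answer: BBBBBBB
BBYBBBB
BBBBBBB
BBBBBBB
BBBBBBB
BBBBBBB
BBBBBWB
BBBBBBB
BBBBBBB

Derivation:
After op 1 paint(2,1,K):
KKKKKKK
KKKKKKK
KKKKKKK
KKKKKKK
KKKKKKK
KKKKKKK
KKKKKWK
KKKKKKK
KKKKKKK
After op 2 paint(1,2,Y):
KKKKKKK
KKYKKKK
KKKKKKK
KKKKKKK
KKKKKKK
KKKKKKK
KKKKKWK
KKKKKKK
KKKKKKK
After op 3 paint(0,4,B):
KKKKBKK
KKYKKKK
KKKKKKK
KKKKKKK
KKKKKKK
KKKKKKK
KKKKKWK
KKKKKKK
KKKKKKK
After op 4 paint(8,6,B):
KKKKBKK
KKYKKKK
KKKKKKK
KKKKKKK
KKKKKKK
KKKKKKK
KKKKKWK
KKKKKKK
KKKKKKB
After op 5 fill(0,2,B) [59 cells changed]:
BBBBBBB
BBYBBBB
BBBBBBB
BBBBBBB
BBBBBBB
BBBBBBB
BBBBBWB
BBBBBBB
BBBBBBB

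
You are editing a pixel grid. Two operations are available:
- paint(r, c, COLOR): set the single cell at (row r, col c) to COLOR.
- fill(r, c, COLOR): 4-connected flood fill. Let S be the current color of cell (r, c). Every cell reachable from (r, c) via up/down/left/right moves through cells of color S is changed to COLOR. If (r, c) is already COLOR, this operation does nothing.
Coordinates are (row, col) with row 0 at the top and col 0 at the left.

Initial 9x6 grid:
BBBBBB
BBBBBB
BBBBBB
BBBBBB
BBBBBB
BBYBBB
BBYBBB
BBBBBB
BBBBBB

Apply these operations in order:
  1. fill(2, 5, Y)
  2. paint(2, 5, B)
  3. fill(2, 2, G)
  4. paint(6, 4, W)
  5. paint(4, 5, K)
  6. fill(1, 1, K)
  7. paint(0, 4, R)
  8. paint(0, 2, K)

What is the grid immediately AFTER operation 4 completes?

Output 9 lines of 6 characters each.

After op 1 fill(2,5,Y) [52 cells changed]:
YYYYYY
YYYYYY
YYYYYY
YYYYYY
YYYYYY
YYYYYY
YYYYYY
YYYYYY
YYYYYY
After op 2 paint(2,5,B):
YYYYYY
YYYYYY
YYYYYB
YYYYYY
YYYYYY
YYYYYY
YYYYYY
YYYYYY
YYYYYY
After op 3 fill(2,2,G) [53 cells changed]:
GGGGGG
GGGGGG
GGGGGB
GGGGGG
GGGGGG
GGGGGG
GGGGGG
GGGGGG
GGGGGG
After op 4 paint(6,4,W):
GGGGGG
GGGGGG
GGGGGB
GGGGGG
GGGGGG
GGGGGG
GGGGWG
GGGGGG
GGGGGG

Answer: GGGGGG
GGGGGG
GGGGGB
GGGGGG
GGGGGG
GGGGGG
GGGGWG
GGGGGG
GGGGGG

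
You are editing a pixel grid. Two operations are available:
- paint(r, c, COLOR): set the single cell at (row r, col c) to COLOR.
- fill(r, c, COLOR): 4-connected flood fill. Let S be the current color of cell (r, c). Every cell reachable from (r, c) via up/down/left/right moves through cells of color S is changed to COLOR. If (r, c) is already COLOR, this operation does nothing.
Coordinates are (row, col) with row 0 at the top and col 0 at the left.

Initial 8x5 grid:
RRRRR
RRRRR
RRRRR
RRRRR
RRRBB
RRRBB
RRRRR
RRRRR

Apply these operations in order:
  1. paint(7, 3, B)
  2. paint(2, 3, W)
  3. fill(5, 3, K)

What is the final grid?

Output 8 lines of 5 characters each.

After op 1 paint(7,3,B):
RRRRR
RRRRR
RRRRR
RRRRR
RRRBB
RRRBB
RRRRR
RRRBR
After op 2 paint(2,3,W):
RRRRR
RRRRR
RRRWR
RRRRR
RRRBB
RRRBB
RRRRR
RRRBR
After op 3 fill(5,3,K) [4 cells changed]:
RRRRR
RRRRR
RRRWR
RRRRR
RRRKK
RRRKK
RRRRR
RRRBR

Answer: RRRRR
RRRRR
RRRWR
RRRRR
RRRKK
RRRKK
RRRRR
RRRBR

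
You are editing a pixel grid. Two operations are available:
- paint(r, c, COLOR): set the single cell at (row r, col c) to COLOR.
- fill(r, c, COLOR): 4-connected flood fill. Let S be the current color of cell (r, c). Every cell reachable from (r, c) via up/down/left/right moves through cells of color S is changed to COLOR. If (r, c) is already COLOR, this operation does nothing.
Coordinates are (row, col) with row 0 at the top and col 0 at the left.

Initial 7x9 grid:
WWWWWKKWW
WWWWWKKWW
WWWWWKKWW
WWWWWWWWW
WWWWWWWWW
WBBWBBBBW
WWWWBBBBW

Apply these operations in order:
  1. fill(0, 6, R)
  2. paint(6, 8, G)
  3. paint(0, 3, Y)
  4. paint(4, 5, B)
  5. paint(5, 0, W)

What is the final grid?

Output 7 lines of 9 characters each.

After op 1 fill(0,6,R) [6 cells changed]:
WWWWWRRWW
WWWWWRRWW
WWWWWRRWW
WWWWWWWWW
WWWWWWWWW
WBBWBBBBW
WWWWBBBBW
After op 2 paint(6,8,G):
WWWWWRRWW
WWWWWRRWW
WWWWWRRWW
WWWWWWWWW
WWWWWWWWW
WBBWBBBBW
WWWWBBBBG
After op 3 paint(0,3,Y):
WWWYWRRWW
WWWWWRRWW
WWWWWRRWW
WWWWWWWWW
WWWWWWWWW
WBBWBBBBW
WWWWBBBBG
After op 4 paint(4,5,B):
WWWYWRRWW
WWWWWRRWW
WWWWWRRWW
WWWWWWWWW
WWWWWBWWW
WBBWBBBBW
WWWWBBBBG
After op 5 paint(5,0,W):
WWWYWRRWW
WWWWWRRWW
WWWWWRRWW
WWWWWWWWW
WWWWWBWWW
WBBWBBBBW
WWWWBBBBG

Answer: WWWYWRRWW
WWWWWRRWW
WWWWWRRWW
WWWWWWWWW
WWWWWBWWW
WBBWBBBBW
WWWWBBBBG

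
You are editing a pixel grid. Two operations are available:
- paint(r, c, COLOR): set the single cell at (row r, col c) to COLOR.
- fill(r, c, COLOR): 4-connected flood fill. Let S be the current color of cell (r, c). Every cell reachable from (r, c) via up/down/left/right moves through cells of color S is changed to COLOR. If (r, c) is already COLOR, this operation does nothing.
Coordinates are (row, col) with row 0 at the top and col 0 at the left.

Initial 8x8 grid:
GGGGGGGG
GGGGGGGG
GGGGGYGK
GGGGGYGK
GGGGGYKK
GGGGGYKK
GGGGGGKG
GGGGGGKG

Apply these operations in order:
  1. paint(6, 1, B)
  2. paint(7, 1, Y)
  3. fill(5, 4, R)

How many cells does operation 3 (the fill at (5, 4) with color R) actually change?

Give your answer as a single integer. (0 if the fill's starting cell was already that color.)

After op 1 paint(6,1,B):
GGGGGGGG
GGGGGGGG
GGGGGYGK
GGGGGYGK
GGGGGYKK
GGGGGYKK
GBGGGGKG
GGGGGGKG
After op 2 paint(7,1,Y):
GGGGGGGG
GGGGGGGG
GGGGGYGK
GGGGGYGK
GGGGGYKK
GGGGGYKK
GBGGGGKG
GYGGGGKG
After op 3 fill(5,4,R) [48 cells changed]:
RRRRRRRR
RRRRRRRR
RRRRRYRK
RRRRRYRK
RRRRRYKK
RRRRRYKK
RBRRRRKG
RYRRRRKG

Answer: 48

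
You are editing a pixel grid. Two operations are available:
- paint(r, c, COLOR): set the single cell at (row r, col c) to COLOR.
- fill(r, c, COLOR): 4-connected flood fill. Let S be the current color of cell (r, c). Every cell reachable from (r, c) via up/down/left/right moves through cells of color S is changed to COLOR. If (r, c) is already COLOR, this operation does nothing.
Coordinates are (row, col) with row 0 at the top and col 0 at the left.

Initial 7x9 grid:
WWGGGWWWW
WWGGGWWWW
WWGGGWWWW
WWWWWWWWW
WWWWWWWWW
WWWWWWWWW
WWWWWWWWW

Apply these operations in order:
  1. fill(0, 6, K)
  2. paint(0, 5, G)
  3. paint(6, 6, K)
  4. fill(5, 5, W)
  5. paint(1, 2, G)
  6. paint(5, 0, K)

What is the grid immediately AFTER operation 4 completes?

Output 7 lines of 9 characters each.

After op 1 fill(0,6,K) [54 cells changed]:
KKGGGKKKK
KKGGGKKKK
KKGGGKKKK
KKKKKKKKK
KKKKKKKKK
KKKKKKKKK
KKKKKKKKK
After op 2 paint(0,5,G):
KKGGGGKKK
KKGGGKKKK
KKGGGKKKK
KKKKKKKKK
KKKKKKKKK
KKKKKKKKK
KKKKKKKKK
After op 3 paint(6,6,K):
KKGGGGKKK
KKGGGKKKK
KKGGGKKKK
KKKKKKKKK
KKKKKKKKK
KKKKKKKKK
KKKKKKKKK
After op 4 fill(5,5,W) [53 cells changed]:
WWGGGGWWW
WWGGGWWWW
WWGGGWWWW
WWWWWWWWW
WWWWWWWWW
WWWWWWWWW
WWWWWWWWW

Answer: WWGGGGWWW
WWGGGWWWW
WWGGGWWWW
WWWWWWWWW
WWWWWWWWW
WWWWWWWWW
WWWWWWWWW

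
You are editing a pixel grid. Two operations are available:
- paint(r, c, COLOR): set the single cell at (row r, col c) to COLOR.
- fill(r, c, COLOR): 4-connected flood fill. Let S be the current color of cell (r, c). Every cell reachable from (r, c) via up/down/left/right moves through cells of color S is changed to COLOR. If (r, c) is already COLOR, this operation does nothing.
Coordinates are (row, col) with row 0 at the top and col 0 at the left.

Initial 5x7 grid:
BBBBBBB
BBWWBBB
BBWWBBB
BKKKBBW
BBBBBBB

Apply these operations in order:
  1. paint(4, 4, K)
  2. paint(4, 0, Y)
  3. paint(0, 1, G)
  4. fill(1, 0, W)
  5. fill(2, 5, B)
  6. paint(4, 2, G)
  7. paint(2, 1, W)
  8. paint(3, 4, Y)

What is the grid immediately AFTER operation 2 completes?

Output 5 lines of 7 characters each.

After op 1 paint(4,4,K):
BBBBBBB
BBWWBBB
BBWWBBB
BKKKBBW
BBBBKBB
After op 2 paint(4,0,Y):
BBBBBBB
BBWWBBB
BBWWBBB
BKKKBBW
YBBBKBB

Answer: BBBBBBB
BBWWBBB
BBWWBBB
BKKKBBW
YBBBKBB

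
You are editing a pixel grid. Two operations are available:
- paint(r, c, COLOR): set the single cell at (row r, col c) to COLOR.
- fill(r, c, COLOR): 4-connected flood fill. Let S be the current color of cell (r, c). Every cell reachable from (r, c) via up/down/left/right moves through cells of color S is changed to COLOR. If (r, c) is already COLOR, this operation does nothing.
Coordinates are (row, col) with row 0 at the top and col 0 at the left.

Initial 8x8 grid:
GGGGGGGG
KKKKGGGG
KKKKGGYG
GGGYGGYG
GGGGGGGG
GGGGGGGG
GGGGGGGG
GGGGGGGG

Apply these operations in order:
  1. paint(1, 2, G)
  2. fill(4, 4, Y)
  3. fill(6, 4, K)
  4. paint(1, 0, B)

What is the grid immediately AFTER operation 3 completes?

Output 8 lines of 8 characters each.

After op 1 paint(1,2,G):
GGGGGGGG
KKGKGGGG
KKKKGGYG
GGGYGGYG
GGGGGGGG
GGGGGGGG
GGGGGGGG
GGGGGGGG
After op 2 fill(4,4,Y) [54 cells changed]:
YYYYYYYY
KKYKYYYY
KKKKYYYY
YYYYYYYY
YYYYYYYY
YYYYYYYY
YYYYYYYY
YYYYYYYY
After op 3 fill(6,4,K) [57 cells changed]:
KKKKKKKK
KKKKKKKK
KKKKKKKK
KKKKKKKK
KKKKKKKK
KKKKKKKK
KKKKKKKK
KKKKKKKK

Answer: KKKKKKKK
KKKKKKKK
KKKKKKKK
KKKKKKKK
KKKKKKKK
KKKKKKKK
KKKKKKKK
KKKKKKKK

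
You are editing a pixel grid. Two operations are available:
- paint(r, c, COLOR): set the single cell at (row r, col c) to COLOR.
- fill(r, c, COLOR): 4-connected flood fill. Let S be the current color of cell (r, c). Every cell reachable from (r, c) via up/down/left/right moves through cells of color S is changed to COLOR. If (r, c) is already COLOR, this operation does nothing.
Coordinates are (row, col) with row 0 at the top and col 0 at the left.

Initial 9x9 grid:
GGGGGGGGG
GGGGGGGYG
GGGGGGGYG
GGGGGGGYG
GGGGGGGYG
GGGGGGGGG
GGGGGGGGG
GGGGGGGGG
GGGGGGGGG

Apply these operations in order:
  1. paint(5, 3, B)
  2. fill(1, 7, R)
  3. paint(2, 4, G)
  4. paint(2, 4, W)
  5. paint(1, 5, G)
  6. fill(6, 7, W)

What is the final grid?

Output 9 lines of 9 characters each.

After op 1 paint(5,3,B):
GGGGGGGGG
GGGGGGGYG
GGGGGGGYG
GGGGGGGYG
GGGGGGGYG
GGGBGGGGG
GGGGGGGGG
GGGGGGGGG
GGGGGGGGG
After op 2 fill(1,7,R) [4 cells changed]:
GGGGGGGGG
GGGGGGGRG
GGGGGGGRG
GGGGGGGRG
GGGGGGGRG
GGGBGGGGG
GGGGGGGGG
GGGGGGGGG
GGGGGGGGG
After op 3 paint(2,4,G):
GGGGGGGGG
GGGGGGGRG
GGGGGGGRG
GGGGGGGRG
GGGGGGGRG
GGGBGGGGG
GGGGGGGGG
GGGGGGGGG
GGGGGGGGG
After op 4 paint(2,4,W):
GGGGGGGGG
GGGGGGGRG
GGGGWGGRG
GGGGGGGRG
GGGGGGGRG
GGGBGGGGG
GGGGGGGGG
GGGGGGGGG
GGGGGGGGG
After op 5 paint(1,5,G):
GGGGGGGGG
GGGGGGGRG
GGGGWGGRG
GGGGGGGRG
GGGGGGGRG
GGGBGGGGG
GGGGGGGGG
GGGGGGGGG
GGGGGGGGG
After op 6 fill(6,7,W) [75 cells changed]:
WWWWWWWWW
WWWWWWWRW
WWWWWWWRW
WWWWWWWRW
WWWWWWWRW
WWWBWWWWW
WWWWWWWWW
WWWWWWWWW
WWWWWWWWW

Answer: WWWWWWWWW
WWWWWWWRW
WWWWWWWRW
WWWWWWWRW
WWWWWWWRW
WWWBWWWWW
WWWWWWWWW
WWWWWWWWW
WWWWWWWWW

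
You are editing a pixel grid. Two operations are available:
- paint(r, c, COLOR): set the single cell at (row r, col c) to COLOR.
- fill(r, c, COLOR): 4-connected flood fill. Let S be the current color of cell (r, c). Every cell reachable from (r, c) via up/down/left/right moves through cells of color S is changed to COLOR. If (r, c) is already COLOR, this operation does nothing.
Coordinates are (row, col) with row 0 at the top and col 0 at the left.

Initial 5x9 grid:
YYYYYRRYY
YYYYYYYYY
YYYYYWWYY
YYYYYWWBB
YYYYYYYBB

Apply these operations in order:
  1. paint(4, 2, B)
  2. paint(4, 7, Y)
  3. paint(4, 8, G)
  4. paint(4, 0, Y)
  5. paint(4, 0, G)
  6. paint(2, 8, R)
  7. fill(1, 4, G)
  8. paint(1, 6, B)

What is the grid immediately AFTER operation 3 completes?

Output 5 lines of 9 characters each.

After op 1 paint(4,2,B):
YYYYYRRYY
YYYYYYYYY
YYYYYWWYY
YYYYYWWBB
YYBYYYYBB
After op 2 paint(4,7,Y):
YYYYYRRYY
YYYYYYYYY
YYYYYWWYY
YYYYYWWBB
YYBYYYYYB
After op 3 paint(4,8,G):
YYYYYRRYY
YYYYYYYYY
YYYYYWWYY
YYYYYWWBB
YYBYYYYYG

Answer: YYYYYRRYY
YYYYYYYYY
YYYYYWWYY
YYYYYWWBB
YYBYYYYYG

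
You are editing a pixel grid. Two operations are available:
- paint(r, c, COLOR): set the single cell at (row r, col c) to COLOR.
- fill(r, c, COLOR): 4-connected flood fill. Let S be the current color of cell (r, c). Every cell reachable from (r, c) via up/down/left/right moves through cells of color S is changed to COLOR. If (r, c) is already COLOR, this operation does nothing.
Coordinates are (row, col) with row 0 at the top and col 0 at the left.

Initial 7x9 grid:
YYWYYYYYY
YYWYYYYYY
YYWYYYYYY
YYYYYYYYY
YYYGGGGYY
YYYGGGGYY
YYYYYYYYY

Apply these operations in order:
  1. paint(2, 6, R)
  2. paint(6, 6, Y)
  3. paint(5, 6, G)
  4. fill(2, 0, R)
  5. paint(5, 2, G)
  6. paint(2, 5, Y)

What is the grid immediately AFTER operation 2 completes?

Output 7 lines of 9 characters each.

Answer: YYWYYYYYY
YYWYYYYYY
YYWYYYRYY
YYYYYYYYY
YYYGGGGYY
YYYGGGGYY
YYYYYYYYY

Derivation:
After op 1 paint(2,6,R):
YYWYYYYYY
YYWYYYYYY
YYWYYYRYY
YYYYYYYYY
YYYGGGGYY
YYYGGGGYY
YYYYYYYYY
After op 2 paint(6,6,Y):
YYWYYYYYY
YYWYYYYYY
YYWYYYRYY
YYYYYYYYY
YYYGGGGYY
YYYGGGGYY
YYYYYYYYY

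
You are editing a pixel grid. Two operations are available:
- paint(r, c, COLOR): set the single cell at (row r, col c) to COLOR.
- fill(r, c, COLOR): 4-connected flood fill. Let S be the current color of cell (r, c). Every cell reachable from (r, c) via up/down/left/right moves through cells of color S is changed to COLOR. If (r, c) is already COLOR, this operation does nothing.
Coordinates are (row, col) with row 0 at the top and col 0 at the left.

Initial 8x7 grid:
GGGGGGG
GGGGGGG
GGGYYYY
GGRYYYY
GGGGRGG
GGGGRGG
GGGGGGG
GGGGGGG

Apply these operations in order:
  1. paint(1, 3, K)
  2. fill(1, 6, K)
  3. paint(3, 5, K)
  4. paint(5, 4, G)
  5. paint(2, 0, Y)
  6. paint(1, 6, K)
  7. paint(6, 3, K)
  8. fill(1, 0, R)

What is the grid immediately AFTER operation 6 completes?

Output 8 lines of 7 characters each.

Answer: KKKKKKK
KKKKKKK
YKKYYYY
KKRYYKY
KKKKRKK
KKKKGKK
KKKKKKK
KKKKKKK

Derivation:
After op 1 paint(1,3,K):
GGGGGGG
GGGKGGG
GGGYYYY
GGRYYYY
GGGGRGG
GGGGRGG
GGGGGGG
GGGGGGG
After op 2 fill(1,6,K) [44 cells changed]:
KKKKKKK
KKKKKKK
KKKYYYY
KKRYYYY
KKKKRKK
KKKKRKK
KKKKKKK
KKKKKKK
After op 3 paint(3,5,K):
KKKKKKK
KKKKKKK
KKKYYYY
KKRYYKY
KKKKRKK
KKKKRKK
KKKKKKK
KKKKKKK
After op 4 paint(5,4,G):
KKKKKKK
KKKKKKK
KKKYYYY
KKRYYKY
KKKKRKK
KKKKGKK
KKKKKKK
KKKKKKK
After op 5 paint(2,0,Y):
KKKKKKK
KKKKKKK
YKKYYYY
KKRYYKY
KKKKRKK
KKKKGKK
KKKKKKK
KKKKKKK
After op 6 paint(1,6,K):
KKKKKKK
KKKKKKK
YKKYYYY
KKRYYKY
KKKKRKK
KKKKGKK
KKKKKKK
KKKKKKK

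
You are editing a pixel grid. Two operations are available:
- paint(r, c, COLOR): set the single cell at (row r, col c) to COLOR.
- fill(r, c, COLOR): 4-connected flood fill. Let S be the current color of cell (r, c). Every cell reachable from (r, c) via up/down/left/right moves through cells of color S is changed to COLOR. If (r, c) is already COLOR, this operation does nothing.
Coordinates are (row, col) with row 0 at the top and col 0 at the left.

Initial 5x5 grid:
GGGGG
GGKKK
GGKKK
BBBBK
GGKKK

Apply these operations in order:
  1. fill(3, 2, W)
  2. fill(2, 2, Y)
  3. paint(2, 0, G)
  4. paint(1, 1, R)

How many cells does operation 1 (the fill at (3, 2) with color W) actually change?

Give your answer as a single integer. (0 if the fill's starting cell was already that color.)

Answer: 4

Derivation:
After op 1 fill(3,2,W) [4 cells changed]:
GGGGG
GGKKK
GGKKK
WWWWK
GGKKK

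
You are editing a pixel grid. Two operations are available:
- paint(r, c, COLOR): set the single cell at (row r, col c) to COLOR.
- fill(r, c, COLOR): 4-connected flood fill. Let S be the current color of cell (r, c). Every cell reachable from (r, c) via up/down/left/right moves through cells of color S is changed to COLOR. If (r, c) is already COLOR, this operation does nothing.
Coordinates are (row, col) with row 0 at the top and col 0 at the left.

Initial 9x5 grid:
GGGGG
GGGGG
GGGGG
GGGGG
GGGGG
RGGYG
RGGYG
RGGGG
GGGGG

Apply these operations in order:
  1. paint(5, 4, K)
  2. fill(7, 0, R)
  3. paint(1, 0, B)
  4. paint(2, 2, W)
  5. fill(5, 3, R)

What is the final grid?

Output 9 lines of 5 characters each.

Answer: GGGGG
BGGGG
GGWGG
GGGGG
GGGGG
RGGRK
RGGRG
RGGGG
GGGGG

Derivation:
After op 1 paint(5,4,K):
GGGGG
GGGGG
GGGGG
GGGGG
GGGGG
RGGYK
RGGYG
RGGGG
GGGGG
After op 2 fill(7,0,R) [0 cells changed]:
GGGGG
GGGGG
GGGGG
GGGGG
GGGGG
RGGYK
RGGYG
RGGGG
GGGGG
After op 3 paint(1,0,B):
GGGGG
BGGGG
GGGGG
GGGGG
GGGGG
RGGYK
RGGYG
RGGGG
GGGGG
After op 4 paint(2,2,W):
GGGGG
BGGGG
GGWGG
GGGGG
GGGGG
RGGYK
RGGYG
RGGGG
GGGGG
After op 5 fill(5,3,R) [2 cells changed]:
GGGGG
BGGGG
GGWGG
GGGGG
GGGGG
RGGRK
RGGRG
RGGGG
GGGGG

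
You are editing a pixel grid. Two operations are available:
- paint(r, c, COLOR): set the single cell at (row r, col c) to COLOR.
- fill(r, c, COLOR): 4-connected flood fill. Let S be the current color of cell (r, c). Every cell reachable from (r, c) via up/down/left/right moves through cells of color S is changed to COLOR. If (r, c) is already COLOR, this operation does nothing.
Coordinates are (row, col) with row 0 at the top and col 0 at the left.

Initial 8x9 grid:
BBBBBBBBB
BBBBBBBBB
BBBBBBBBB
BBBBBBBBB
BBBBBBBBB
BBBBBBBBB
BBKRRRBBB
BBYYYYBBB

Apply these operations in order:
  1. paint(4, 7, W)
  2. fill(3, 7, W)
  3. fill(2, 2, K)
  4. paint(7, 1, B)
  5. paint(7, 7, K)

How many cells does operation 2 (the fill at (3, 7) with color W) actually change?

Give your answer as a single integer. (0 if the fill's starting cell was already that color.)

Answer: 63

Derivation:
After op 1 paint(4,7,W):
BBBBBBBBB
BBBBBBBBB
BBBBBBBBB
BBBBBBBBB
BBBBBBBWB
BBBBBBBBB
BBKRRRBBB
BBYYYYBBB
After op 2 fill(3,7,W) [63 cells changed]:
WWWWWWWWW
WWWWWWWWW
WWWWWWWWW
WWWWWWWWW
WWWWWWWWW
WWWWWWWWW
WWKRRRWWW
WWYYYYWWW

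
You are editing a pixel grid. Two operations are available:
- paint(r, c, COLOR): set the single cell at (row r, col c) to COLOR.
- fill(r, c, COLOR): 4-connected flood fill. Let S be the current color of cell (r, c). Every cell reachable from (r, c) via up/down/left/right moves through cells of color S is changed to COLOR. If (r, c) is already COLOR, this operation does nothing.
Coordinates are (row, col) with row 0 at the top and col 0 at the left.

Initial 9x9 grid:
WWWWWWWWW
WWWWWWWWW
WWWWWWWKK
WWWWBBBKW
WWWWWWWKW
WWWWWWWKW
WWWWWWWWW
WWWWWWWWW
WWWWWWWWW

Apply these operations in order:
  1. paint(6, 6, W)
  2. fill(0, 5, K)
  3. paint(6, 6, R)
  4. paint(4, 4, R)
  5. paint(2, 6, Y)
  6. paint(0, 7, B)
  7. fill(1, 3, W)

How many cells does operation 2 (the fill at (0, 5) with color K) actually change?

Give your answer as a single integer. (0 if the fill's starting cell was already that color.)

Answer: 73

Derivation:
After op 1 paint(6,6,W):
WWWWWWWWW
WWWWWWWWW
WWWWWWWKK
WWWWBBBKW
WWWWWWWKW
WWWWWWWKW
WWWWWWWWW
WWWWWWWWW
WWWWWWWWW
After op 2 fill(0,5,K) [73 cells changed]:
KKKKKKKKK
KKKKKKKKK
KKKKKKKKK
KKKKBBBKK
KKKKKKKKK
KKKKKKKKK
KKKKKKKKK
KKKKKKKKK
KKKKKKKKK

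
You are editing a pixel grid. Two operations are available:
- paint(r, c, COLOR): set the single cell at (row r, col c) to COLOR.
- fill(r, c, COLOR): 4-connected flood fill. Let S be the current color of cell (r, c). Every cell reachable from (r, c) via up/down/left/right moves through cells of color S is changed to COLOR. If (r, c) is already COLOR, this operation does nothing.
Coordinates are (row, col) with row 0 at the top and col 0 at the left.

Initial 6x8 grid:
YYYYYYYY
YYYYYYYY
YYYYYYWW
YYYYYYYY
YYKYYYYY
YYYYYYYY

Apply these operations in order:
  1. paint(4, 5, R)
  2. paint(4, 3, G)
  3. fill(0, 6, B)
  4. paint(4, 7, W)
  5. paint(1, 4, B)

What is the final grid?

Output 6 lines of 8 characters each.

Answer: BBBBBBBB
BBBBBBBB
BBBBBBWW
BBBBBBBB
BBKGBRBW
BBBBBBBB

Derivation:
After op 1 paint(4,5,R):
YYYYYYYY
YYYYYYYY
YYYYYYWW
YYYYYYYY
YYKYYRYY
YYYYYYYY
After op 2 paint(4,3,G):
YYYYYYYY
YYYYYYYY
YYYYYYWW
YYYYYYYY
YYKGYRYY
YYYYYYYY
After op 3 fill(0,6,B) [43 cells changed]:
BBBBBBBB
BBBBBBBB
BBBBBBWW
BBBBBBBB
BBKGBRBB
BBBBBBBB
After op 4 paint(4,7,W):
BBBBBBBB
BBBBBBBB
BBBBBBWW
BBBBBBBB
BBKGBRBW
BBBBBBBB
After op 5 paint(1,4,B):
BBBBBBBB
BBBBBBBB
BBBBBBWW
BBBBBBBB
BBKGBRBW
BBBBBBBB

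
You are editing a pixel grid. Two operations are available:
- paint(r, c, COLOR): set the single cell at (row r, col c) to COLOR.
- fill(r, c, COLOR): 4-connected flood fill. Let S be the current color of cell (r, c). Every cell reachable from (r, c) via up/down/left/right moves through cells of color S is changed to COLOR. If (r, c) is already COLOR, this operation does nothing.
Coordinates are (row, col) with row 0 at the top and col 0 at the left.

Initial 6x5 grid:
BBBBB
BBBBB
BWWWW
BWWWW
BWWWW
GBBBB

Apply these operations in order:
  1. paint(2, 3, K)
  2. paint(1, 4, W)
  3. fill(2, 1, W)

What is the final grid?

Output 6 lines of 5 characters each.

After op 1 paint(2,3,K):
BBBBB
BBBBB
BWWKW
BWWWW
BWWWW
GBBBB
After op 2 paint(1,4,W):
BBBBB
BBBBW
BWWKW
BWWWW
BWWWW
GBBBB
After op 3 fill(2,1,W) [0 cells changed]:
BBBBB
BBBBW
BWWKW
BWWWW
BWWWW
GBBBB

Answer: BBBBB
BBBBW
BWWKW
BWWWW
BWWWW
GBBBB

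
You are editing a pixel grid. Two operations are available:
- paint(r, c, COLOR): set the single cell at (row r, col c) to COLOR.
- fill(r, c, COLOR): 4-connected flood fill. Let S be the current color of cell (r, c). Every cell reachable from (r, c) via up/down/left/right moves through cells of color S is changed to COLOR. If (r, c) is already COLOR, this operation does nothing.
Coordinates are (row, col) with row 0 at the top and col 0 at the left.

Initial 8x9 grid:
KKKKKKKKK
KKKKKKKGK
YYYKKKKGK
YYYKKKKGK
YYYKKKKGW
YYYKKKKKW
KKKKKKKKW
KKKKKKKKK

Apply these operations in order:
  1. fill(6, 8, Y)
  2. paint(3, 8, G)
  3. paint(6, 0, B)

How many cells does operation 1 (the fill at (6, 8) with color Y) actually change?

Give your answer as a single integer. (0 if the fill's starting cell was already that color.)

Answer: 3

Derivation:
After op 1 fill(6,8,Y) [3 cells changed]:
KKKKKKKKK
KKKKKKKGK
YYYKKKKGK
YYYKKKKGK
YYYKKKKGY
YYYKKKKKY
KKKKKKKKY
KKKKKKKKK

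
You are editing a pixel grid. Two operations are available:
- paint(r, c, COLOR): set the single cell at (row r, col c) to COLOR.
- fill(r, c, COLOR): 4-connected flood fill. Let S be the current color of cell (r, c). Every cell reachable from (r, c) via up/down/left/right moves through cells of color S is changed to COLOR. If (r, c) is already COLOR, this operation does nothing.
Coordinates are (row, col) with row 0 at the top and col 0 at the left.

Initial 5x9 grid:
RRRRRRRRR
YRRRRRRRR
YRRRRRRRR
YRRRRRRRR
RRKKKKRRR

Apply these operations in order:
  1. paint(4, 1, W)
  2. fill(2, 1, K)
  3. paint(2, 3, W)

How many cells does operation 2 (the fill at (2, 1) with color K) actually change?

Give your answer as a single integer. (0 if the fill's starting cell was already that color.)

Answer: 36

Derivation:
After op 1 paint(4,1,W):
RRRRRRRRR
YRRRRRRRR
YRRRRRRRR
YRRRRRRRR
RWKKKKRRR
After op 2 fill(2,1,K) [36 cells changed]:
KKKKKKKKK
YKKKKKKKK
YKKKKKKKK
YKKKKKKKK
RWKKKKKKK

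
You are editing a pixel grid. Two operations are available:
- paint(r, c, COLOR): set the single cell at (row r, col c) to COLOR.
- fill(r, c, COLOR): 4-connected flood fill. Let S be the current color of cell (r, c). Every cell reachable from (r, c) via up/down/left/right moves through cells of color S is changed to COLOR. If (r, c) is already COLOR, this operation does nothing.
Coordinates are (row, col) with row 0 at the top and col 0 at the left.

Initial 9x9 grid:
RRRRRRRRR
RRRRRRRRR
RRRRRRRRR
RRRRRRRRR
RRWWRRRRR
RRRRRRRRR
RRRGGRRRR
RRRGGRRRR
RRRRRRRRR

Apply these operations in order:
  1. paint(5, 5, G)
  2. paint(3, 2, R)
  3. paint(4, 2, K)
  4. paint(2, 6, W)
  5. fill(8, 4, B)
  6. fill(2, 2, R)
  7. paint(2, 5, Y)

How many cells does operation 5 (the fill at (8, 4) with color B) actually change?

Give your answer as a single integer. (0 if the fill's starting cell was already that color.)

Answer: 73

Derivation:
After op 1 paint(5,5,G):
RRRRRRRRR
RRRRRRRRR
RRRRRRRRR
RRRRRRRRR
RRWWRRRRR
RRRRRGRRR
RRRGGRRRR
RRRGGRRRR
RRRRRRRRR
After op 2 paint(3,2,R):
RRRRRRRRR
RRRRRRRRR
RRRRRRRRR
RRRRRRRRR
RRWWRRRRR
RRRRRGRRR
RRRGGRRRR
RRRGGRRRR
RRRRRRRRR
After op 3 paint(4,2,K):
RRRRRRRRR
RRRRRRRRR
RRRRRRRRR
RRRRRRRRR
RRKWRRRRR
RRRRRGRRR
RRRGGRRRR
RRRGGRRRR
RRRRRRRRR
After op 4 paint(2,6,W):
RRRRRRRRR
RRRRRRRRR
RRRRRRWRR
RRRRRRRRR
RRKWRRRRR
RRRRRGRRR
RRRGGRRRR
RRRGGRRRR
RRRRRRRRR
After op 5 fill(8,4,B) [73 cells changed]:
BBBBBBBBB
BBBBBBBBB
BBBBBBWBB
BBBBBBBBB
BBKWBBBBB
BBBBBGBBB
BBBGGBBBB
BBBGGBBBB
BBBBBBBBB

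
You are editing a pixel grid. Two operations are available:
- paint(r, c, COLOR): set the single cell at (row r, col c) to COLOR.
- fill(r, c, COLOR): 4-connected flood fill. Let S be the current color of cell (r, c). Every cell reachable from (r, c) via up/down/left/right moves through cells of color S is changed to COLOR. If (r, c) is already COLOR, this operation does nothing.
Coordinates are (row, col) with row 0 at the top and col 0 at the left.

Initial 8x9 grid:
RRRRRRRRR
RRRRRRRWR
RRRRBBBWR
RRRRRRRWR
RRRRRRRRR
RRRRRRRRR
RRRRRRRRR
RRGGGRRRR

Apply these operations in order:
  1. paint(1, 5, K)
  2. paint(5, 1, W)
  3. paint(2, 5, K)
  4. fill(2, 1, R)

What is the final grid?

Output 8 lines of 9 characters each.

After op 1 paint(1,5,K):
RRRRRRRRR
RRRRRKRWR
RRRRBBBWR
RRRRRRRWR
RRRRRRRRR
RRRRRRRRR
RRRRRRRRR
RRGGGRRRR
After op 2 paint(5,1,W):
RRRRRRRRR
RRRRRKRWR
RRRRBBBWR
RRRRRRRWR
RRRRRRRRR
RWRRRRRRR
RRRRRRRRR
RRGGGRRRR
After op 3 paint(2,5,K):
RRRRRRRRR
RRRRRKRWR
RRRRBKBWR
RRRRRRRWR
RRRRRRRRR
RWRRRRRRR
RRRRRRRRR
RRGGGRRRR
After op 4 fill(2,1,R) [0 cells changed]:
RRRRRRRRR
RRRRRKRWR
RRRRBKBWR
RRRRRRRWR
RRRRRRRRR
RWRRRRRRR
RRRRRRRRR
RRGGGRRRR

Answer: RRRRRRRRR
RRRRRKRWR
RRRRBKBWR
RRRRRRRWR
RRRRRRRRR
RWRRRRRRR
RRRRRRRRR
RRGGGRRRR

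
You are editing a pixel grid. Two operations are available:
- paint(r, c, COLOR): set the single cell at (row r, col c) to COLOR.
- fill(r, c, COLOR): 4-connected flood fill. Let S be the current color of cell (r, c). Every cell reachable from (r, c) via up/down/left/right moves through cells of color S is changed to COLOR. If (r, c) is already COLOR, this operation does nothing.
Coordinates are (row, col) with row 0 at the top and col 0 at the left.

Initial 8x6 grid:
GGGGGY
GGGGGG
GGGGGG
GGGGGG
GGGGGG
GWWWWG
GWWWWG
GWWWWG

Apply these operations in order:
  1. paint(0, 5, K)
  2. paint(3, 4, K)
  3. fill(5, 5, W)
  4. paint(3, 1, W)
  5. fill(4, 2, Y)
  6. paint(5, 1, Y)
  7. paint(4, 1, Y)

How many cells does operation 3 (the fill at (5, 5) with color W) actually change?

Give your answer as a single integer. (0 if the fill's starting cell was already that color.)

Answer: 34

Derivation:
After op 1 paint(0,5,K):
GGGGGK
GGGGGG
GGGGGG
GGGGGG
GGGGGG
GWWWWG
GWWWWG
GWWWWG
After op 2 paint(3,4,K):
GGGGGK
GGGGGG
GGGGGG
GGGGKG
GGGGGG
GWWWWG
GWWWWG
GWWWWG
After op 3 fill(5,5,W) [34 cells changed]:
WWWWWK
WWWWWW
WWWWWW
WWWWKW
WWWWWW
WWWWWW
WWWWWW
WWWWWW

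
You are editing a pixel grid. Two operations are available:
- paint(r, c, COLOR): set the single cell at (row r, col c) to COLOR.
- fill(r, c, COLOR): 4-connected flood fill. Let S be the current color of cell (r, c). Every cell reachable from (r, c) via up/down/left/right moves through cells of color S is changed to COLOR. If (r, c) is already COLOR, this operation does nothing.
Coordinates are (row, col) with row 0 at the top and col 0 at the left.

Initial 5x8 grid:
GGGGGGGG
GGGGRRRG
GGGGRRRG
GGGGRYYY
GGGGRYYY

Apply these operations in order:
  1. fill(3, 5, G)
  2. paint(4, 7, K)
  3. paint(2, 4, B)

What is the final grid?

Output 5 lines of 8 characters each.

Answer: GGGGGGGG
GGGGRRRG
GGGGBRRG
GGGGRGGG
GGGGRGGK

Derivation:
After op 1 fill(3,5,G) [6 cells changed]:
GGGGGGGG
GGGGRRRG
GGGGRRRG
GGGGRGGG
GGGGRGGG
After op 2 paint(4,7,K):
GGGGGGGG
GGGGRRRG
GGGGRRRG
GGGGRGGG
GGGGRGGK
After op 3 paint(2,4,B):
GGGGGGGG
GGGGRRRG
GGGGBRRG
GGGGRGGG
GGGGRGGK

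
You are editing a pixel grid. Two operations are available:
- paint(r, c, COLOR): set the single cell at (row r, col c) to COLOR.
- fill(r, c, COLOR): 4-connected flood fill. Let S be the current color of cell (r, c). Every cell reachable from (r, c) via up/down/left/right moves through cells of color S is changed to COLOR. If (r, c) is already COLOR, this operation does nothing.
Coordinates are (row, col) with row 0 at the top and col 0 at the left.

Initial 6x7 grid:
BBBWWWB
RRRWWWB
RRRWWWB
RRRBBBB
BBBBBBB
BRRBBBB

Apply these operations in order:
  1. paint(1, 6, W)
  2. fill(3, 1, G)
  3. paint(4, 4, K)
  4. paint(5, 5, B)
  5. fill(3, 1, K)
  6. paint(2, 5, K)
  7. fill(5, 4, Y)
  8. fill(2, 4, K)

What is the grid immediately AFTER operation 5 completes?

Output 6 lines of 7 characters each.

Answer: BBBWWWB
KKKWWWW
KKKWWWB
KKKBBBB
BBBBKBB
BRRBBBB

Derivation:
After op 1 paint(1,6,W):
BBBWWWB
RRRWWWW
RRRWWWB
RRRBBBB
BBBBBBB
BRRBBBB
After op 2 fill(3,1,G) [9 cells changed]:
BBBWWWB
GGGWWWW
GGGWWWB
GGGBBBB
BBBBBBB
BRRBBBB
After op 3 paint(4,4,K):
BBBWWWB
GGGWWWW
GGGWWWB
GGGBBBB
BBBBKBB
BRRBBBB
After op 4 paint(5,5,B):
BBBWWWB
GGGWWWW
GGGWWWB
GGGBBBB
BBBBKBB
BRRBBBB
After op 5 fill(3,1,K) [9 cells changed]:
BBBWWWB
KKKWWWW
KKKWWWB
KKKBBBB
BBBBKBB
BRRBBBB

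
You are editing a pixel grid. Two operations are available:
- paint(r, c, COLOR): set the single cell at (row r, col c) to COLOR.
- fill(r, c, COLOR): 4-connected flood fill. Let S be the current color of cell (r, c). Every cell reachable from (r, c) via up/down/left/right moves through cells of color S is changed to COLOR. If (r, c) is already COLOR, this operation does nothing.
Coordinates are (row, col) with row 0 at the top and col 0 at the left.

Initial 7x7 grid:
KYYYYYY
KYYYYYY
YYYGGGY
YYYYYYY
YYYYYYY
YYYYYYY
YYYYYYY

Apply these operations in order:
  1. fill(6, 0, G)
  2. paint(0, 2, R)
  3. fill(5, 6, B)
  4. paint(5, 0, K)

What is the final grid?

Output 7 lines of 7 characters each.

After op 1 fill(6,0,G) [44 cells changed]:
KGGGGGG
KGGGGGG
GGGGGGG
GGGGGGG
GGGGGGG
GGGGGGG
GGGGGGG
After op 2 paint(0,2,R):
KGRGGGG
KGGGGGG
GGGGGGG
GGGGGGG
GGGGGGG
GGGGGGG
GGGGGGG
After op 3 fill(5,6,B) [46 cells changed]:
KBRBBBB
KBBBBBB
BBBBBBB
BBBBBBB
BBBBBBB
BBBBBBB
BBBBBBB
After op 4 paint(5,0,K):
KBRBBBB
KBBBBBB
BBBBBBB
BBBBBBB
BBBBBBB
KBBBBBB
BBBBBBB

Answer: KBRBBBB
KBBBBBB
BBBBBBB
BBBBBBB
BBBBBBB
KBBBBBB
BBBBBBB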